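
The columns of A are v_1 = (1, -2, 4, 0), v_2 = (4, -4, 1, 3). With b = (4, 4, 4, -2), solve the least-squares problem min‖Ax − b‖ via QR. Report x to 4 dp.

q_1 = v_1/‖v_1‖ = (1, -2, 4, 0)/4.5826 = (0.2182, -0.4364, 0.8729, 0.0000).
r_{12} = q_1·v_2 = 3.4915.
u_2 = v_2 − 3.4915·q_1 = (3.2381, -2.4762, -2.0476, 3.0000).
‖u_2‖ = 5.4598, so q_2 = (0.5931, -0.4535, -0.3750, 0.5495).
Qᵀb = (2.6186, -2.0409).
Back-substitute: x_2 = -2.0409/5.4598 = -0.3738.
x_1 = (2.6186 − 3.4915·(-0.3738))/4.5826 = 0.8562.

x = (0.8562, -0.3738)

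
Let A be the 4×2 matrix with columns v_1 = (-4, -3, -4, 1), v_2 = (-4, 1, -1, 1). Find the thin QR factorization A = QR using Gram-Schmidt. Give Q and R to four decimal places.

Q = [[-0.6172, -0.6804], [-0.4629, 0.6804], [-0.6172, 0.2126], [0.1543, 0.1701]], R = [[6.4807, 2.7775], [0.0000, 3.3594]]

v_1 = (-4, -3, -4, 1); ‖v_1‖ = 6.4807, so q_1 = (-0.6172, -0.4629, -0.6172, 0.1543).
q_1·v_2 = (-0.6172)·(-4) + (-0.4629)·1 + (-0.6172)·(-1) + 0.1543·1 = 2.7775.
u_2 = v_2 − 2.7775·q_1 = (-2.2857, 2.2857, 0.7143, 0.5714).
‖u_2‖ = 3.3594, so q_2 = (-0.6804, 0.6804, 0.2126, 0.1701).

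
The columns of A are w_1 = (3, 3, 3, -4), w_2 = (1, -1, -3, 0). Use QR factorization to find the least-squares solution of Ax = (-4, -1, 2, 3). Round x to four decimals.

x = (-0.7959, -1.4694)

w_1 = (3, 3, 3, -4); ‖w_1‖ = 6.5574, so e_1 = (0.4575, 0.4575, 0.4575, -0.6100).
e_1·w_2 = 0.4575·1 + 0.4575·(-1) + 0.4575·(-3) + (-0.6100)·0 = -1.3725.
u_2 = w_2 + 1.3725·e_1 = (1.6279, -0.3721, -2.3721, -0.8372).
‖u_2‖ = 3.0193, so e_2 = (0.5392, -0.1232, -0.7856, -0.2773).
Qᵀb = (-3.2025, -4.4365).
Back-substitute: x_2 = -4.4365/3.0193 = -1.4694.
x_1 = (-3.2025 + 1.3725·(-1.4694))/6.5574 = -0.7959.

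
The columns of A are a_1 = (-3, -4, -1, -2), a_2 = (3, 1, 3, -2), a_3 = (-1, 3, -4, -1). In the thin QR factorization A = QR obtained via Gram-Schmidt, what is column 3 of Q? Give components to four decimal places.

a_1 = (-3, -4, -1, -2); ‖a_1‖ = 5.4772, so e_1 = (-0.5477, -0.7303, -0.1826, -0.3651).
e_1·a_2 = (-0.5477)·3 + (-0.7303)·1 + (-0.1826)·3 + (-0.3651)·(-2) = -2.1909.
u_2 = a_2 + 2.1909·e_1 = (1.8000, -0.6000, 2.6000, -2.8000).
‖u_2‖ = 4.2661, so e_2 = (0.4219, -0.1406, 0.6094, -0.6563).
e_1·a_3 = (-0.5477)·(-1) + (-0.7303)·3 + (-0.1826)·(-4) + (-0.3651)·(-1) = -0.5477; e_2·a_3 = 0.4219·(-1) + (-0.1406)·3 + 0.6094·(-4) + (-0.6563)·(-1) = -2.6253.
u_3 = a_3 + 0.5477·e_1 + 2.6253·e_2 = (-0.1923, 2.2308, -2.5000, -2.9231).
‖u_3‖ = 4.4506, so e_3 = (-0.0432, 0.5012, -0.5617, -0.6568).

e_3 = (-0.0432, 0.5012, -0.5617, -0.6568)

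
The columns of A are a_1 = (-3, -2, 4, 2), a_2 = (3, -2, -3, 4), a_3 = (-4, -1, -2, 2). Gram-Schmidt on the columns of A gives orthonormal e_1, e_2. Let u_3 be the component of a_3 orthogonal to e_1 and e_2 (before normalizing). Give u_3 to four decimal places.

a_1 = (-3, -2, 4, 2); ‖a_1‖ = 5.7446, so e_1 = (-0.5222, -0.3482, 0.6963, 0.3482).
e_1·a_2 = (-0.5222)·3 + (-0.3482)·(-2) + 0.6963·(-3) + 0.3482·4 = -1.5667.
u_2 = a_2 + 1.5667·e_1 = (2.1818, -2.5455, -1.9091, 4.5455).
‖u_2‖ = 5.9620, so e_2 = (0.3660, -0.4269, -0.3202, 0.7624).
e_1·a_3 = (-0.5222)·(-4) + (-0.3482)·(-1) + 0.6963·(-2) + 0.3482·2 = 1.7408; e_2·a_3 = 0.3660·(-4) + (-0.4269)·(-1) + (-0.3202)·(-2) + 0.7624·2 = 1.1284.
u_3 = a_3 − 1.7408·e_1 − 1.1284·e_2 = (-3.5038, 0.0878, -2.8508, 0.5337).

u_3 = (-3.5038, 0.0878, -2.8508, 0.5337)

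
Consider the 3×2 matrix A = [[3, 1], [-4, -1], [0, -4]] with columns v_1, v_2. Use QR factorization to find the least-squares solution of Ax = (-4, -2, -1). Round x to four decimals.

q_1 = v_1/‖v_1‖ = (3, -4, 0)/5.0000 = (0.6000, -0.8000, 0.0000).
r_{12} = q_1·v_2 = 1.4000.
u_2 = v_2 − 1.4000·q_1 = (0.1600, 0.1200, -4.0000).
‖u_2‖ = 4.0050, so q_2 = (0.0400, 0.0300, -0.9988).
Qᵀb = (-0.8000, 0.7790).
Back-substitute: x_2 = 0.7790/4.0050 = 0.1945.
x_1 = (-0.8000 − 1.4000·0.1945)/5.0000 = -0.2145.

x = (-0.2145, 0.1945)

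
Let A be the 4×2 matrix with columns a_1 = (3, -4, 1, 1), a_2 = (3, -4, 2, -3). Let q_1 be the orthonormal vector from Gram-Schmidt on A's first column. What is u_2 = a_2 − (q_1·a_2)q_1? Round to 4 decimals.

a_1 = (3, -4, 1, 1); ‖a_1‖ = 5.1962, so q_1 = (0.5774, -0.7698, 0.1925, 0.1925).
q_1·a_2 = 0.5774·3 + (-0.7698)·(-4) + 0.1925·2 + 0.1925·(-3) = 4.6188.
u_2 = a_2 − 4.6188·q_1 = (0.3333, -0.4444, 1.1111, -3.8889).

u_2 = (0.3333, -0.4444, 1.1111, -3.8889)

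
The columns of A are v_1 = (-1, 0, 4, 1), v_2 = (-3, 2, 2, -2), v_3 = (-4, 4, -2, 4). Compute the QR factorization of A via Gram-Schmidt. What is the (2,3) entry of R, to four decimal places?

q_1 = v_1/‖v_1‖ = (-1, 0, 4, 1)/4.2426 = (-0.2357, 0.0000, 0.9428, 0.2357).
r_{12} = q_1·v_2 = 2.1213.
u_2 = v_2 − 2.1213·q_1 = (-2.5000, 2.0000, 0.0000, -2.5000).
‖u_2‖ = 4.0620, so q_2 = (-0.6155, 0.4924, 0.0000, -0.6155).
r_{23} = q_2·v_3 = 1.9695.

r_{23} = 1.9695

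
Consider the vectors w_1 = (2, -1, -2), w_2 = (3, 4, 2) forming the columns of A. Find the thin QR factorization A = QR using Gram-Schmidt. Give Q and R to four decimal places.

w_1 = (2, -1, -2); ‖w_1‖ = 3.0000, so q_1 = (0.6667, -0.3333, -0.6667).
q_1·w_2 = 0.6667·3 + (-0.3333)·4 + (-0.6667)·2 = -0.6667.
u_2 = w_2 + 0.6667·q_1 = (3.4444, 3.7778, 1.5556).
‖u_2‖ = 5.3437, so q_2 = (0.6446, 0.7070, 0.2911).

Q = [[0.6667, 0.6446], [-0.3333, 0.7070], [-0.6667, 0.2911]], R = [[3.0000, -0.6667], [0.0000, 5.3437]]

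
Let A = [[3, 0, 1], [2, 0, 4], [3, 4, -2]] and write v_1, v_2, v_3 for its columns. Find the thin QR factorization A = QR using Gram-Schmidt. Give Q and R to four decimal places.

v_1 = (3, 2, 3); ‖v_1‖ = 4.6904, so e_1 = (0.6396, 0.4264, 0.6396).
e_1·v_2 = 0.6396·0 + 0.4264·0 + 0.6396·4 = 2.5584.
u_2 = v_2 − 2.5584·e_1 = (-1.6364, -1.0909, 2.3636).
‖u_2‖ = 3.0748, so e_2 = (-0.5322, -0.3548, 0.7687).
e_1·v_3 = 0.6396·1 + 0.4264·4 + 0.6396·(-2) = 1.0660; e_2·v_3 = (-0.5322)·1 + (-0.3548)·4 + 0.7687·(-2) = -3.4887.
u_3 = v_3 − 1.0660·e_1 + 3.4887·e_2 = (-1.5385, 2.3077, 0.0000).
‖u_3‖ = 2.7735, so e_3 = (-0.5547, 0.8321, 0.0000).

Q = [[0.6396, -0.5322, -0.5547], [0.4264, -0.3548, 0.8321], [0.6396, 0.7687, 0.0000]], R = [[4.6904, 2.5584, 1.0660], [0.0000, 3.0748, -3.4887], [0.0000, 0.0000, 2.7735]]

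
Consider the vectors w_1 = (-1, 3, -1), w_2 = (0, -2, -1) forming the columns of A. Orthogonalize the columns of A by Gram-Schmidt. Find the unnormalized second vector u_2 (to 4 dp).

u_2 = (-0.4545, -0.6364, -1.4545)

e_1 = w_1/‖w_1‖ = (-1, 3, -1)/3.3166 = (-0.3015, 0.9045, -0.3015).
r_{12} = e_1·w_2 = -1.5076.
u_2 = w_2 + 1.5076·e_1 = (-0.4545, -0.6364, -1.4545).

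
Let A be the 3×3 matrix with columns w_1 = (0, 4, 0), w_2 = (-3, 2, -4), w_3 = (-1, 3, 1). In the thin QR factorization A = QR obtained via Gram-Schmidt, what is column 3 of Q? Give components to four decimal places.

q_3 = (-0.8000, 0.0000, 0.6000)

q_1 = w_1/‖w_1‖ = (0, 4, 0)/4.0000 = (0.0000, 1.0000, 0.0000).
r_{12} = q_1·w_2 = 2.0000.
u_2 = w_2 − 2.0000·q_1 = (-3.0000, 0.0000, -4.0000).
‖u_2‖ = 5.0000, so q_2 = (-0.6000, 0.0000, -0.8000).
r_{13} = q_1·w_3 = 3.0000; r_{23} = q_2·w_3 = -0.2000.
u_3 = w_3 − 3.0000·q_1 + 0.2000·q_2 = (-1.1200, 0.0000, 0.8400).
‖u_3‖ = 1.4000, so q_3 = (-0.8000, 0.0000, 0.6000).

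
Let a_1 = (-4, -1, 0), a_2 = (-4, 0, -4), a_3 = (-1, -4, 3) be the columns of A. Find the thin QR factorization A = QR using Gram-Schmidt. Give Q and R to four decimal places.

Q = [[-0.9701, -0.0572, 0.2357], [-0.2425, 0.2287, -0.9428], [0.0000, -0.9718, -0.2357]], R = [[4.1231, 3.8806, 1.9403], [0.0000, 4.1160, -3.7730], [0.0000, 0.0000, 2.8284]]

e_1 = a_1/‖a_1‖ = (-4, -1, 0)/4.1231 = (-0.9701, -0.2425, 0.0000).
r_{12} = e_1·a_2 = 3.8806.
u_2 = a_2 − 3.8806·e_1 = (-0.2353, 0.9412, -4.0000).
‖u_2‖ = 4.1160, so e_2 = (-0.0572, 0.2287, -0.9718).
r_{13} = e_1·a_3 = 1.9403; r_{23} = e_2·a_3 = -3.7730.
u_3 = a_3 − 1.9403·e_1 + 3.7730·e_2 = (0.6667, -2.6667, -0.6667).
‖u_3‖ = 2.8284, so e_3 = (0.2357, -0.9428, -0.2357).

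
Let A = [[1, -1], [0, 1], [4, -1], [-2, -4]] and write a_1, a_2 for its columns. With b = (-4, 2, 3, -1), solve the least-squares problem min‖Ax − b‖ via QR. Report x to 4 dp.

a_1 = (1, 0, 4, -2); ‖a_1‖ = 4.5826, so q_1 = (0.2182, 0.0000, 0.8729, -0.4364).
q_1·a_2 = 0.2182·(-1) + 0.0000·1 + 0.8729·(-1) + (-0.4364)·(-4) = 0.6547.
u_2 = a_2 − 0.6547·q_1 = (-1.1429, 1.0000, -1.5714, -3.7143).
‖u_2‖ = 4.3095, so q_2 = (-0.2652, 0.2320, -0.3646, -0.8619).
Qᵀb = (2.1822, 1.2928).
Back-substitute: x_2 = 1.2928/4.3095 = 0.3000.
x_1 = (2.1822 − 0.6547·0.3000)/4.5826 = 0.4333.

x = (0.4333, 0.3000)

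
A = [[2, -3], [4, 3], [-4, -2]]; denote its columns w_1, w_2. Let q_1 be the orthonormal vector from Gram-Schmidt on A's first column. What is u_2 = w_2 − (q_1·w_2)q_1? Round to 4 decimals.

w_1 = (2, 4, -4); ‖w_1‖ = 6.0000, so q_1 = (0.3333, 0.6667, -0.6667).
q_1·w_2 = 0.3333·(-3) + 0.6667·3 + (-0.6667)·(-2) = 2.3333.
u_2 = w_2 − 2.3333·q_1 = (-3.7778, 1.4444, -0.4444).

u_2 = (-3.7778, 1.4444, -0.4444)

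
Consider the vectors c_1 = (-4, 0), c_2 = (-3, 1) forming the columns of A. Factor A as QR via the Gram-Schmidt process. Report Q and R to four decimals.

c_1 = (-4, 0); ‖c_1‖ = 4.0000, so q_1 = (-1.0000, 0.0000).
q_1·c_2 = (-1.0000)·(-3) + 0.0000·1 = 3.0000.
u_2 = c_2 − 3.0000·q_1 = (0.0000, 1.0000).
‖u_2‖ = 1.0000, so q_2 = (0.0000, 1.0000).

Q = [[-1.0000, 0.0000], [0.0000, 1.0000]], R = [[4.0000, 3.0000], [0.0000, 1.0000]]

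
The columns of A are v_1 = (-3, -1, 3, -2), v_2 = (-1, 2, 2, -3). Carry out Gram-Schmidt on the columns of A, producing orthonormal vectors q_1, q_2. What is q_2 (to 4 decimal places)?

v_1 = (-3, -1, 3, -2); ‖v_1‖ = 4.7958, so q_1 = (-0.6255, -0.2085, 0.6255, -0.4170).
q_1·v_2 = (-0.6255)·(-1) + (-0.2085)·2 + 0.6255·2 + (-0.4170)·(-3) = 2.7107.
u_2 = v_2 − 2.7107·q_1 = (0.6957, 2.5652, 0.3043, -1.8696).
‖u_2‖ = 3.2638, so q_2 = (0.2131, 0.7860, 0.0933, -0.5728).

q_2 = (0.2131, 0.7860, 0.0933, -0.5728)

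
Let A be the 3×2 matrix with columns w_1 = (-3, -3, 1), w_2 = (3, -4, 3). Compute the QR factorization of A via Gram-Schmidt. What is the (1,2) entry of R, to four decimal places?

r_{12} = 1.3765

e_1 = w_1/‖w_1‖ = (-3, -3, 1)/4.3589 = (-0.6882, -0.6882, 0.2294).
r_{12} = e_1·w_2 = 1.3765.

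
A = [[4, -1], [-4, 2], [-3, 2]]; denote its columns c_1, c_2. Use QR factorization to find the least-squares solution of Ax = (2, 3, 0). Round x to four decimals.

c_1 = (4, -4, -3); ‖c_1‖ = 6.4031, so q_1 = (0.6247, -0.6247, -0.4685).
q_1·c_2 = 0.6247·(-1) + (-0.6247)·2 + (-0.4685)·2 = -2.8111.
u_2 = c_2 + 2.8111·q_1 = (0.7561, 0.2439, 0.6829).
‖u_2‖ = 1.0476, so q_2 = (0.7217, 0.2328, 0.6519).
Qᵀb = (-0.6247, 2.1419).
Back-substitute: x_2 = 2.1419/1.0476 = 2.0444.
x_1 = (-0.6247 + 2.8111·2.0444)/6.4031 = 0.8000.

x = (0.8000, 2.0444)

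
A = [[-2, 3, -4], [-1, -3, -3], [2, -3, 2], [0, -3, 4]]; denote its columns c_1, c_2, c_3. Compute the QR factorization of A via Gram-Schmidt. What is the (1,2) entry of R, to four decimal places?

r_{12} = -3.0000

c_1 = (-2, -1, 2, 0); ‖c_1‖ = 3.0000, so e_1 = (-0.6667, -0.3333, 0.6667, 0.0000).
r_{12} = e_1·c_2 = -3.0000.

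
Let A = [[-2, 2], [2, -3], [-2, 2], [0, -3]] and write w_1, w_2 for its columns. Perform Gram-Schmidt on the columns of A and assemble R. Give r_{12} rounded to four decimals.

q_1 = w_1/‖w_1‖ = (-2, 2, -2, 0)/3.4641 = (-0.5774, 0.5774, -0.5774, 0.0000).
r_{12} = q_1·w_2 = -4.0415.

r_{12} = -4.0415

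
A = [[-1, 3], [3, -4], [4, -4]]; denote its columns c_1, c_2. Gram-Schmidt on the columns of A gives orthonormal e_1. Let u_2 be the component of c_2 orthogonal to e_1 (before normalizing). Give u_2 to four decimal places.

c_1 = (-1, 3, 4); ‖c_1‖ = 5.0990, so e_1 = (-0.1961, 0.5883, 0.7845).
e_1·c_2 = (-0.1961)·3 + 0.5883·(-4) + 0.7845·(-4) = -6.0796.
u_2 = c_2 + 6.0796·e_1 = (1.8077, -0.4231, 0.7692).

u_2 = (1.8077, -0.4231, 0.7692)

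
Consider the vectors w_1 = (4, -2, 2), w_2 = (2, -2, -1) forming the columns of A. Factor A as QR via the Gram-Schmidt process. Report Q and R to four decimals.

Q = [[0.8165, 0.1516], [-0.4082, -0.5307], [0.4082, -0.8339]], R = [[4.8990, 2.0412], [0.0000, 2.1985]]

w_1 = (4, -2, 2); ‖w_1‖ = 4.8990, so q_1 = (0.8165, -0.4082, 0.4082).
q_1·w_2 = 0.8165·2 + (-0.4082)·(-2) + 0.4082·(-1) = 2.0412.
u_2 = w_2 − 2.0412·q_1 = (0.3333, -1.1667, -1.8333).
‖u_2‖ = 2.1985, so q_2 = (0.1516, -0.5307, -0.8339).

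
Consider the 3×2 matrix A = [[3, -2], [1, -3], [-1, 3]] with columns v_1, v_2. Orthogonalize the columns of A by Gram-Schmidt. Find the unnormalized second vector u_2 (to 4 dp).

v_1 = (3, 1, -1); ‖v_1‖ = 3.3166, so e_1 = (0.9045, 0.3015, -0.3015).
e_1·v_2 = 0.9045·(-2) + 0.3015·(-3) + (-0.3015)·3 = -3.6181.
u_2 = v_2 + 3.6181·e_1 = (1.2727, -1.9091, 1.9091).

u_2 = (1.2727, -1.9091, 1.9091)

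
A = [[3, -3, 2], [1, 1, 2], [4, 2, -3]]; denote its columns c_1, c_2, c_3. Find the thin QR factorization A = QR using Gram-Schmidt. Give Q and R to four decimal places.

Q = [[0.5883, -0.8018, 0.1048], [0.1961, 0.2673, 0.9435], [0.7845, 0.5345, -0.3145]], R = [[5.0990, 0.0000, -0.7845], [0.0000, 3.7417, -2.6726], [0.0000, 0.0000, 3.0400]]

c_1 = (3, 1, 4); ‖c_1‖ = 5.0990, so q_1 = (0.5883, 0.1961, 0.7845).
q_1·c_2 = 0.5883·(-3) + 0.1961·1 + 0.7845·2 = 0.0000.
u_2 = c_2 + 0.0000·q_1 = (-3.0000, 1.0000, 2.0000).
‖u_2‖ = 3.7417, so q_2 = (-0.8018, 0.2673, 0.5345).
q_1·c_3 = 0.5883·2 + 0.1961·2 + 0.7845·(-3) = -0.7845; q_2·c_3 = (-0.8018)·2 + 0.2673·2 + 0.5345·(-3) = -2.6726.
u_3 = c_3 + 0.7845·q_1 + 2.6726·q_2 = (0.3187, 2.8681, -0.9560).
‖u_3‖ = 3.0400, so q_3 = (0.1048, 0.9435, -0.3145).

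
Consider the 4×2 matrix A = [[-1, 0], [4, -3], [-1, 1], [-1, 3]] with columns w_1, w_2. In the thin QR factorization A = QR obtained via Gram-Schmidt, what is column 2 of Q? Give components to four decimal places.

w_1 = (-1, 4, -1, -1); ‖w_1‖ = 4.3589, so q_1 = (-0.2294, 0.9177, -0.2294, -0.2294).
q_1·w_2 = (-0.2294)·0 + 0.9177·(-3) + (-0.2294)·1 + (-0.2294)·3 = -3.6707.
u_2 = w_2 + 3.6707·q_1 = (-0.8421, 0.3684, 0.1579, 2.1579).
‖u_2‖ = 2.3508, so q_2 = (-0.3582, 0.1567, 0.0672, 0.9179).

q_2 = (-0.3582, 0.1567, 0.0672, 0.9179)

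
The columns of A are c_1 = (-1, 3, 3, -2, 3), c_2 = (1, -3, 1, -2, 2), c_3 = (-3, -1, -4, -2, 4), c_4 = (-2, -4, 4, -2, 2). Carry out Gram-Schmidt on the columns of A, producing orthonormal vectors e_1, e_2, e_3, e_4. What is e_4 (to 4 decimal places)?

c_1 = (-1, 3, 3, -2, 3); ‖c_1‖ = 5.6569, so e_1 = (-0.1768, 0.5303, 0.5303, -0.3536, 0.5303).
e_1·c_2 = (-0.1768)·1 + 0.5303·(-3) + 0.5303·1 + (-0.3536)·(-2) + 0.5303·2 = 0.5303.
u_2 = c_2 − 0.5303·e_1 = (1.0938, -3.2812, 0.7188, -1.8125, 1.7188).
‖u_2‖ = 4.3265, so e_2 = (0.2528, -0.7584, 0.1661, -0.4189, 0.3973).
e_1·c_3 = (-0.1768)·(-3) + 0.5303·(-1) + 0.5303·(-4) + (-0.3536)·(-2) + 0.5303·4 = 0.7071; e_2·c_3 = 0.2528·(-3) + (-0.7584)·(-1) + 0.1661·(-4) + (-0.4189)·(-2) + 0.3973·4 = 1.7624.
u_3 = c_3 − 0.7071·e_1 − 1.7624·e_2 = (-3.3205, -0.0384, -4.6678, -1.0117, 2.9249).
‖u_3‖ = 6.5111, so e_3 = (-0.5100, -0.0059, -0.7169, -0.1554, 0.4492).
e_1·c_4 = (-0.1768)·(-2) + 0.5303·(-4) + 0.5303·4 + (-0.3536)·(-2) + 0.5303·2 = 2.1213; e_2·c_4 = 0.2528·(-2) + (-0.7584)·(-4) + 0.1661·4 + (-0.4189)·(-2) + 0.3973·2 = 4.8249; e_3·c_4 = (-0.5100)·(-2) + (-0.0059)·(-4) + (-0.7169)·4 + (-0.1554)·(-2) + 0.4492·2 = -0.6149.
u_4 = c_4 − 2.1213·e_1 − 4.8249·e_2 + 0.6149·e_3 = (-3.1583, -1.4694, 1.6327, 0.6758, -0.7655).
‖u_4‖ = 3.9802, so e_4 = (-0.7935, -0.3692, 0.4102, 0.1698, -0.1923).

e_4 = (-0.7935, -0.3692, 0.4102, 0.1698, -0.1923)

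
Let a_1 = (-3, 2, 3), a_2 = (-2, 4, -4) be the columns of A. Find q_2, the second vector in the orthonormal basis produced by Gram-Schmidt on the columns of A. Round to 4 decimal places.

q_2 = (-0.2886, 0.6380, -0.7139)

a_1 = (-3, 2, 3); ‖a_1‖ = 4.6904, so q_1 = (-0.6396, 0.4264, 0.6396).
q_1·a_2 = (-0.6396)·(-2) + 0.4264·4 + 0.6396·(-4) = 0.4264.
u_2 = a_2 − 0.4264·q_1 = (-1.7273, 3.8182, -4.2727).
‖u_2‖ = 5.9848, so q_2 = (-0.2886, 0.6380, -0.7139).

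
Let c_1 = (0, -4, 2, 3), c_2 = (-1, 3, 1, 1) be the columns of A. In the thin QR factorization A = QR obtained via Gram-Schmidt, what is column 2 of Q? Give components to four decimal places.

e_2 = (-0.3114, 0.6336, 0.4618, 0.5370)

c_1 = (0, -4, 2, 3); ‖c_1‖ = 5.3852, so e_1 = (0.0000, -0.7428, 0.3714, 0.5571).
e_1·c_2 = 0.0000·(-1) + (-0.7428)·3 + 0.3714·1 + 0.5571·1 = -1.2999.
u_2 = c_2 + 1.2999·e_1 = (-1.0000, 2.0345, 1.4828, 1.7241).
‖u_2‖ = 3.2110, so e_2 = (-0.3114, 0.6336, 0.4618, 0.5370).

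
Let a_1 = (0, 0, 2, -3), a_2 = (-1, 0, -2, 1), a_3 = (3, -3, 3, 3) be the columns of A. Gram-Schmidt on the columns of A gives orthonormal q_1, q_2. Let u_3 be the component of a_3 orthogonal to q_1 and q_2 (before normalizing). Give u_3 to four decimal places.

a_1 = (0, 0, 2, -3); ‖a_1‖ = 3.6056, so q_1 = (0.0000, 0.0000, 0.5547, -0.8321).
q_1·a_2 = 0.0000·(-1) + 0.0000·0 + 0.5547·(-2) + (-0.8321)·1 = -1.9415.
u_2 = a_2 + 1.9415·q_1 = (-1.0000, 0.0000, -0.9231, -0.6154).
‖u_2‖ = 1.4936, so q_2 = (-0.6695, 0.0000, -0.6180, -0.4120).
q_1·a_3 = 0.0000·3 + 0.0000·(-3) + 0.5547·3 + (-0.8321)·3 = -0.8321; q_2·a_3 = (-0.6695)·3 + 0.0000·(-3) + (-0.6180)·3 + (-0.4120)·3 = -5.0988.
u_3 = a_3 + 0.8321·q_1 + 5.0988·q_2 = (-0.4138, -3.0000, 0.3103, 0.2069).

u_3 = (-0.4138, -3.0000, 0.3103, 0.2069)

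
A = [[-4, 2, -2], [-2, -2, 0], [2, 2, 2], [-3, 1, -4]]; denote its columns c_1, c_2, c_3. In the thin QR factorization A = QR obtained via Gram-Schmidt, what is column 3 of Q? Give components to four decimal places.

e_3 = (0.4558, 0.4558, 0.3419, -0.6838)

c_1 = (-4, -2, 2, -3); ‖c_1‖ = 5.7446, so e_1 = (-0.6963, -0.3482, 0.3482, -0.5222).
e_1·c_2 = (-0.6963)·2 + (-0.3482)·(-2) + 0.3482·2 + (-0.5222)·1 = -0.5222.
u_2 = c_2 + 0.5222·e_1 = (1.6364, -2.1818, 2.1818, 0.7273).
‖u_2‖ = 3.5675, so e_2 = (0.4587, -0.6116, 0.6116, 0.2039).
e_1·c_3 = (-0.6963)·(-2) + (-0.3482)·0 + 0.3482·2 + (-0.5222)·(-4) = 4.1779; e_2·c_3 = 0.4587·(-2) + (-0.6116)·0 + 0.6116·2 + 0.2039·(-4) = -0.5096.
u_3 = c_3 − 4.1779·e_1 + 0.5096·e_2 = (1.1429, 1.1429, 0.8571, -1.7143).
‖u_3‖ = 2.5071, so e_3 = (0.4558, 0.4558, 0.3419, -0.6838).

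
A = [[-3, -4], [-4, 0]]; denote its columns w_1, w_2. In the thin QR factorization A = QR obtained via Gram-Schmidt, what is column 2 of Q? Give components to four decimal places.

e_1 = w_1/‖w_1‖ = (-3, -4)/5.0000 = (-0.6000, -0.8000).
r_{12} = e_1·w_2 = 2.4000.
u_2 = w_2 − 2.4000·e_1 = (-2.5600, 1.9200).
‖u_2‖ = 3.2000, so e_2 = (-0.8000, 0.6000).

e_2 = (-0.8000, 0.6000)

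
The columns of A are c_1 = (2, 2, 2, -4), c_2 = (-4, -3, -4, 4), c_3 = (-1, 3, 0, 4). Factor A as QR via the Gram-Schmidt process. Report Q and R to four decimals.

Q = [[0.3780, -0.5518, -0.3519], [0.3780, -0.1226, 0.9029], [0.3780, -0.5518, -0.0996], [-0.7559, -0.6131, 0.2257]], R = [[5.2915, -7.1813, -2.2678], [0.0000, 2.3299, -2.2686], [0.0000, 0.0000, 3.9637]]

c_1 = (2, 2, 2, -4); ‖c_1‖ = 5.2915, so e_1 = (0.3780, 0.3780, 0.3780, -0.7559).
e_1·c_2 = 0.3780·(-4) + 0.3780·(-3) + 0.3780·(-4) + (-0.7559)·4 = -7.1813.
u_2 = c_2 + 7.1813·e_1 = (-1.2857, -0.2857, -1.2857, -1.4286).
‖u_2‖ = 2.3299, so e_2 = (-0.5518, -0.1226, -0.5518, -0.6131).
e_1·c_3 = 0.3780·(-1) + 0.3780·3 + 0.3780·0 + (-0.7559)·4 = -2.2678; e_2·c_3 = (-0.5518)·(-1) + (-0.1226)·3 + (-0.5518)·0 + (-0.6131)·4 = -2.2686.
u_3 = c_3 + 2.2678·e_1 + 2.2686·e_2 = (-1.3947, 3.5789, -0.3947, 0.8947).
‖u_3‖ = 3.9637, so e_3 = (-0.3519, 0.9029, -0.0996, 0.2257).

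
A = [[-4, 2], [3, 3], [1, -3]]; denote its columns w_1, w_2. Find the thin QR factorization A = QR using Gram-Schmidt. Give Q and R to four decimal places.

w_1 = (-4, 3, 1); ‖w_1‖ = 5.0990, so q_1 = (-0.7845, 0.5883, 0.1961).
q_1·w_2 = (-0.7845)·2 + 0.5883·3 + 0.1961·(-3) = -0.3922.
u_2 = w_2 + 0.3922·q_1 = (1.6923, 3.2308, -2.9231).
‖u_2‖ = 4.6740, so q_2 = (0.3621, 0.6912, -0.6254).

Q = [[-0.7845, 0.3621], [0.5883, 0.6912], [0.1961, -0.6254]], R = [[5.0990, -0.3922], [0.0000, 4.6740]]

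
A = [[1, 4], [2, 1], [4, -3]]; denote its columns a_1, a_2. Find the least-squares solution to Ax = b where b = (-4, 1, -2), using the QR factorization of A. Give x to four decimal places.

x = (-0.6157, -0.4882)

q_1 = a_1/‖a_1‖ = (1, 2, 4)/4.5826 = (0.2182, 0.4364, 0.8729).
r_{12} = q_1·a_2 = -1.3093.
u_2 = a_2 + 1.3093·q_1 = (4.2857, 1.5714, -1.8571).
‖u_2‖ = 4.9281, so q_2 = (0.8697, 0.3189, -0.3769).
Qᵀb = (-2.1822, -2.4060).
Back-substitute: x_2 = -2.4060/4.9281 = -0.4882.
x_1 = (-2.1822 + 1.3093·(-0.4882))/4.5826 = -0.6157.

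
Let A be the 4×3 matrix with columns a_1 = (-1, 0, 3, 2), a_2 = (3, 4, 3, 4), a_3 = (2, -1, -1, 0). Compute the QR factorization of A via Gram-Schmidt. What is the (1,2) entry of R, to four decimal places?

r_{12} = 3.7417

q_1 = a_1/‖a_1‖ = (-1, 0, 3, 2)/3.7417 = (-0.2673, 0.0000, 0.8018, 0.5345).
r_{12} = q_1·a_2 = 3.7417.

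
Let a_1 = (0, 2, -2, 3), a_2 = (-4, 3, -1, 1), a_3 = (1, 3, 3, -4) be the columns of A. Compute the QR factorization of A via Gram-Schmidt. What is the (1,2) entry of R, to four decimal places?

r_{12} = 2.6679

a_1 = (0, 2, -2, 3); ‖a_1‖ = 4.1231, so q_1 = (0.0000, 0.4851, -0.4851, 0.7276).
r_{12} = q_1·a_2 = 2.6679.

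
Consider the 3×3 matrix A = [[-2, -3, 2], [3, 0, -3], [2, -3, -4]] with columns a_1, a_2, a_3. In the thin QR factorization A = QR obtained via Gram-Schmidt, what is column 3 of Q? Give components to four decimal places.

q_3 = (0.5145, 0.6860, -0.5145)

q_1 = a_1/‖a_1‖ = (-2, 3, 2)/4.1231 = (-0.4851, 0.7276, 0.4851).
r_{12} = q_1·a_2 = 0.0000.
u_2 = a_2 + 0.0000·q_1 = (-3.0000, 0.0000, -3.0000).
‖u_2‖ = 4.2426, so q_2 = (-0.7071, 0.0000, -0.7071).
r_{13} = q_1·a_3 = -5.0932; r_{23} = q_2·a_3 = 1.4142.
u_3 = a_3 + 5.0932·q_1 − 1.4142·q_2 = (0.5294, 0.7059, -0.5294).
‖u_3‖ = 1.0290, so q_3 = (0.5145, 0.6860, -0.5145).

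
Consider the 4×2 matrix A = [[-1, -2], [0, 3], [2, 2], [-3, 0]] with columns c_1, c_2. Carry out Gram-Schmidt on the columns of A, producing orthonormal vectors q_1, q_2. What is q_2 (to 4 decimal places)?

q_2 = (-0.4137, 0.7898, 0.3009, 0.3385)

q_1 = c_1/‖c_1‖ = (-1, 0, 2, -3)/3.7417 = (-0.2673, 0.0000, 0.5345, -0.8018).
r_{12} = q_1·c_2 = 1.6036.
u_2 = c_2 − 1.6036·q_1 = (-1.5714, 3.0000, 1.1429, 1.2857).
‖u_2‖ = 3.7985, so q_2 = (-0.4137, 0.7898, 0.3009, 0.3385).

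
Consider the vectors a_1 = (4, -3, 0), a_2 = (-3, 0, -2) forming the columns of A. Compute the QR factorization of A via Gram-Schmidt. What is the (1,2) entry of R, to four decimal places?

r_{12} = -2.4000

a_1 = (4, -3, 0); ‖a_1‖ = 5.0000, so e_1 = (0.8000, -0.6000, 0.0000).
r_{12} = e_1·a_2 = -2.4000.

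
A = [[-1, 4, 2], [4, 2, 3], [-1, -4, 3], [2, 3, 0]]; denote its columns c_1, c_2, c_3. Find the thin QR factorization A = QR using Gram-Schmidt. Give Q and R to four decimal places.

Q = [[-0.2132, 0.7718, 0.5948], [0.8528, -0.0908, 0.3817], [-0.2132, -0.5599, 0.6977], [0.4264, 0.2875, -0.1172]], R = [[4.6904, 2.9848, 1.4924], [0.0000, 6.0076, -0.4086], [0.0000, 0.0000, 4.4278]]

e_1 = c_1/‖c_1‖ = (-1, 4, -1, 2)/4.6904 = (-0.2132, 0.8528, -0.2132, 0.4264).
r_{12} = e_1·c_2 = 2.9848.
u_2 = c_2 − 2.9848·e_1 = (4.6364, -0.5455, -3.3636, 1.7273).
‖u_2‖ = 6.0076, so e_2 = (0.7718, -0.0908, -0.5599, 0.2875).
r_{13} = e_1·c_3 = 1.4924; r_{23} = e_2·c_3 = -0.4086.
u_3 = c_3 − 1.4924·e_1 + 0.4086·e_2 = (2.6335, 1.6902, 3.0894, -0.5189).
‖u_3‖ = 4.4278, so e_3 = (0.5948, 0.3817, 0.6977, -0.1172).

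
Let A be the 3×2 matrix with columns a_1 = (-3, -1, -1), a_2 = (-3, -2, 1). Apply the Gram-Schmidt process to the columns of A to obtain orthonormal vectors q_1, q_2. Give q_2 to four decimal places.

q_1 = a_1/‖a_1‖ = (-3, -1, -1)/3.3166 = (-0.9045, -0.3015, -0.3015).
r_{12} = q_1·a_2 = 3.0151.
u_2 = a_2 − 3.0151·q_1 = (-0.2727, -1.0909, 1.9091).
‖u_2‖ = 2.2156, so q_2 = (-0.1231, -0.4924, 0.8616).

q_2 = (-0.1231, -0.4924, 0.8616)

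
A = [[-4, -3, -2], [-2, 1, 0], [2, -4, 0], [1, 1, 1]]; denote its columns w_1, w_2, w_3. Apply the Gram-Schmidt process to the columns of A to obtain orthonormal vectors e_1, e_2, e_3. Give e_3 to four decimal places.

e_1 = w_1/‖w_1‖ = (-4, -2, 2, 1)/5.0000 = (-0.8000, -0.4000, 0.4000, 0.2000).
r_{12} = e_1·w_2 = 0.6000.
u_2 = w_2 − 0.6000·e_1 = (-2.5200, 1.2400, -4.2400, 0.8800).
‖u_2‖ = 5.1614, so e_2 = (-0.4882, 0.2402, -0.8215, 0.1705).
r_{13} = e_1·w_3 = 1.8000; r_{23} = e_2·w_3 = 1.1470.
u_3 = w_3 − 1.8000·e_1 − 1.1470·e_2 = (0.0000, 0.4444, 0.2222, 0.4444).
‖u_3‖ = 0.6667, so e_3 = (0.0000, 0.6667, 0.3333, 0.6667).

e_3 = (0.0000, 0.6667, 0.3333, 0.6667)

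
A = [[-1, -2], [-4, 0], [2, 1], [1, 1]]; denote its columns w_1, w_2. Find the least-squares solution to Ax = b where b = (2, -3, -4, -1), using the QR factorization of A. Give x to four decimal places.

x = (0.4766, -1.8972)

e_1 = w_1/‖w_1‖ = (-1, -4, 2, 1)/4.6904 = (-0.2132, -0.8528, 0.4264, 0.2132).
r_{12} = e_1·w_2 = 1.0660.
u_2 = w_2 − 1.0660·e_1 = (-1.7727, 0.9091, 0.5455, 0.7727).
‖u_2‖ = 2.2054, so e_2 = (-0.8038, 0.4122, 0.2473, 0.3504).
Qᵀb = (0.2132, -4.1840).
Back-substitute: x_2 = -4.1840/2.2054 = -1.8972.
x_1 = (0.2132 − 1.0660·(-1.8972))/4.6904 = 0.4766.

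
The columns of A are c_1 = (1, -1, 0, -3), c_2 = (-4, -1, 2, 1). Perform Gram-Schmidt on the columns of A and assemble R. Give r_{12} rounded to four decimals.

r_{12} = -1.8091

c_1 = (1, -1, 0, -3); ‖c_1‖ = 3.3166, so q_1 = (0.3015, -0.3015, 0.0000, -0.9045).
r_{12} = q_1·c_2 = -1.8091.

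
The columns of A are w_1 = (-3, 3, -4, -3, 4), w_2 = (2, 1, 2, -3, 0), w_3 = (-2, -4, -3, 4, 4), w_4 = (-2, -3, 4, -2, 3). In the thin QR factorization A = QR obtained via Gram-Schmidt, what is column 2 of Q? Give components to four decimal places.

q_2 = (0.4483, 0.2602, 0.4403, -0.7325, 0.0320)

w_1 = (-3, 3, -4, -3, 4); ‖w_1‖ = 7.6811, so q_1 = (-0.3906, 0.3906, -0.5208, -0.3906, 0.5208).
q_1·w_2 = (-0.3906)·2 + 0.3906·1 + (-0.5208)·2 + (-0.3906)·(-3) + 0.5208·0 = -0.2604.
u_2 = w_2 + 0.2604·q_1 = (1.8983, 1.1017, 1.8644, -3.1017, 0.1356).
‖u_2‖ = 4.2346, so q_2 = (0.4483, 0.2602, 0.4403, -0.7325, 0.0320).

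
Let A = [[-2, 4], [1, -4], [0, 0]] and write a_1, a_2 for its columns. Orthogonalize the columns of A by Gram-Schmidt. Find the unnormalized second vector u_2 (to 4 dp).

a_1 = (-2, 1, 0); ‖a_1‖ = 2.2361, so e_1 = (-0.8944, 0.4472, 0.0000).
e_1·a_2 = (-0.8944)·4 + 0.4472·(-4) + 0.0000·0 = -5.3666.
u_2 = a_2 + 5.3666·e_1 = (-0.8000, -1.6000, 0.0000).

u_2 = (-0.8000, -1.6000, 0.0000)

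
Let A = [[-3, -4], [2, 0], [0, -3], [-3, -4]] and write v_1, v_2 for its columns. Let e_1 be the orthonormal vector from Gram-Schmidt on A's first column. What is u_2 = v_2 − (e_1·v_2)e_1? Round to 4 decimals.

u_2 = (-0.7273, -2.1818, -3.0000, -0.7273)

e_1 = v_1/‖v_1‖ = (-3, 2, 0, -3)/4.6904 = (-0.6396, 0.4264, 0.0000, -0.6396).
r_{12} = e_1·v_2 = 5.1168.
u_2 = v_2 − 5.1168·e_1 = (-0.7273, -2.1818, -3.0000, -0.7273).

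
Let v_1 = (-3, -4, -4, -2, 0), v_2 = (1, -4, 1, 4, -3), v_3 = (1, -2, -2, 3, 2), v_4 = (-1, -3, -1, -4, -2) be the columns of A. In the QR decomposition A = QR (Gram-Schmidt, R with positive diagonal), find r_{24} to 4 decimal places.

r_{24} = -0.0915

v_1 = (-3, -4, -4, -2, 0); ‖v_1‖ = 6.7082, so q_1 = (-0.4472, -0.5963, -0.5963, -0.2981, 0.0000).
q_1·v_2 = (-0.4472)·1 + (-0.5963)·(-4) + (-0.5963)·1 + (-0.2981)·4 + 0.0000·(-3) = 0.1491.
u_2 = v_2 − 0.1491·q_1 = (1.0667, -3.9111, 1.0889, 4.0444, -3.0000).
‖u_2‖ = 6.5557, so q_2 = (0.1627, -0.5966, 0.1661, 0.6169, -0.4576).
r_{24} = q_2·v_4 = -0.0915.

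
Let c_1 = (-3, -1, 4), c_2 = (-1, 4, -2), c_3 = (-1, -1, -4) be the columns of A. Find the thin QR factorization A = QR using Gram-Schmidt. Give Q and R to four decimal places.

Q = [[-0.5883, -0.4820, -0.6492], [-0.1961, 0.8640, -0.4637], [0.7845, -0.1455, -0.6029]], R = [[5.0990, -1.7650, -2.3534], [0.0000, 4.2290, 0.2001], [0.0000, 0.0000, 3.5244]]

q_1 = c_1/‖c_1‖ = (-3, -1, 4)/5.0990 = (-0.5883, -0.1961, 0.7845).
r_{12} = q_1·c_2 = -1.7650.
u_2 = c_2 + 1.7650·q_1 = (-2.0385, 3.6538, -0.6154).
‖u_2‖ = 4.2290, so q_2 = (-0.4820, 0.8640, -0.1455).
r_{13} = q_1·c_3 = -2.3534; r_{23} = q_2·c_3 = 0.2001.
u_3 = c_3 + 2.3534·q_1 − 0.2001·q_2 = (-2.2882, -1.6344, -2.1247).
‖u_3‖ = 3.5244, so q_3 = (-0.6492, -0.4637, -0.6029).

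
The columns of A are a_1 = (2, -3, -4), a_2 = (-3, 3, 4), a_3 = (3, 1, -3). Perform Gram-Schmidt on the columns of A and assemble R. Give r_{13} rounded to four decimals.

r_{13} = 2.7854

a_1 = (2, -3, -4); ‖a_1‖ = 5.3852, so e_1 = (0.3714, -0.5571, -0.7428).
r_{13} = e_1·a_3 = 2.7854.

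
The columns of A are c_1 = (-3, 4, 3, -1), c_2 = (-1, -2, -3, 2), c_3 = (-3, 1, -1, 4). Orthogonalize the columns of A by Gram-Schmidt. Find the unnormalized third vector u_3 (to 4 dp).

c_1 = (-3, 4, 3, -1); ‖c_1‖ = 5.9161, so q_1 = (-0.5071, 0.6761, 0.5071, -0.1690).
q_1·c_2 = (-0.5071)·(-1) + 0.6761·(-2) + 0.5071·(-3) + (-0.1690)·2 = -2.7045.
u_2 = c_2 + 2.7045·q_1 = (-2.3714, -0.1714, -1.6286, 1.5429).
‖u_2‖ = 3.2689, so q_2 = (-0.7255, -0.0524, -0.4982, 0.4720).
q_1·c_3 = (-0.5071)·(-3) + 0.6761·1 + 0.5071·(-1) + (-0.1690)·4 = 1.0142; q_2·c_3 = (-0.7255)·(-3) + (-0.0524)·1 + (-0.4982)·(-1) + 0.4720·4 = 4.5100.
u_3 = c_3 − 1.0142·q_1 − 4.5100·q_2 = (0.7861, 0.5508, 0.7326, 2.0428).

u_3 = (0.7861, 0.5508, 0.7326, 2.0428)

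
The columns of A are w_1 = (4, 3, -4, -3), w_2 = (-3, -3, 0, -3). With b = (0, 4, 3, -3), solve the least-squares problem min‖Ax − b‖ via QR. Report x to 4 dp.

w_1 = (4, 3, -4, -3); ‖w_1‖ = 7.0711, so e_1 = (0.5657, 0.4243, -0.5657, -0.4243).
e_1·w_2 = 0.5657·(-3) + 0.4243·(-3) + (-0.5657)·0 + (-0.4243)·(-3) = -1.6971.
u_2 = w_2 + 1.6971·e_1 = (-2.0400, -2.2800, -0.9600, -3.7200).
‖u_2‖ = 4.9112, so e_2 = (-0.4154, -0.4642, -0.1955, -0.7575).
Qᵀb = (1.2728, -0.1710).
Back-substitute: x_2 = -0.1710/4.9112 = -0.0348.
x_1 = (1.2728 + 1.6971·(-0.0348))/7.0711 = 0.1716.

x = (0.1716, -0.0348)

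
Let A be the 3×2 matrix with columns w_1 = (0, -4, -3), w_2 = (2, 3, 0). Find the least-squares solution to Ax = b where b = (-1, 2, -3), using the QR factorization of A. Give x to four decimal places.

e_1 = w_1/‖w_1‖ = (0, -4, -3)/5.0000 = (0.0000, -0.8000, -0.6000).
r_{12} = e_1·w_2 = -2.4000.
u_2 = w_2 + 2.4000·e_1 = (2.0000, 1.0800, -1.4400).
‖u_2‖ = 2.6907, so e_2 = (0.7433, 0.4014, -0.5352).
Qᵀb = (0.2000, 1.6650).
Back-substitute: x_2 = 1.6650/2.6907 = 0.6188.
x_1 = (0.2000 + 2.4000·0.6188)/5.0000 = 0.3370.

x = (0.3370, 0.6188)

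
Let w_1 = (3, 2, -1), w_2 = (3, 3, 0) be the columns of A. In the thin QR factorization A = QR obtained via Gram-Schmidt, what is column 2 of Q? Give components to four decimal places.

e_1 = w_1/‖w_1‖ = (3, 2, -1)/3.7417 = (0.8018, 0.5345, -0.2673).
r_{12} = e_1·w_2 = 4.0089.
u_2 = w_2 − 4.0089·e_1 = (-0.2143, 0.8571, 1.0714).
‖u_2‖ = 1.3887, so e_2 = (-0.1543, 0.6172, 0.7715).

e_2 = (-0.1543, 0.6172, 0.7715)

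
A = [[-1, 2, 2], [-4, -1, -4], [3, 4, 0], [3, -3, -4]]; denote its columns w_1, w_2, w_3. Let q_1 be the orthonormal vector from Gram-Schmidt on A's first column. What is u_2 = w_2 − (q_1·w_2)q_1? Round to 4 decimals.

u_2 = (2.1429, -0.4286, 3.5714, -3.4286)

q_1 = w_1/‖w_1‖ = (-1, -4, 3, 3)/5.9161 = (-0.1690, -0.6761, 0.5071, 0.5071).
r_{12} = q_1·w_2 = 0.8452.
u_2 = w_2 − 0.8452·q_1 = (2.1429, -0.4286, 3.5714, -3.4286).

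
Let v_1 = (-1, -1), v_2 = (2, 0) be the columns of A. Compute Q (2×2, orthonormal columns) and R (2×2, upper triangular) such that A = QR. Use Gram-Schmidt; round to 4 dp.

e_1 = v_1/‖v_1‖ = (-1, -1)/1.4142 = (-0.7071, -0.7071).
r_{12} = e_1·v_2 = -1.4142.
u_2 = v_2 + 1.4142·e_1 = (1.0000, -1.0000).
‖u_2‖ = 1.4142, so e_2 = (0.7071, -0.7071).

Q = [[-0.7071, 0.7071], [-0.7071, -0.7071]], R = [[1.4142, -1.4142], [0.0000, 1.4142]]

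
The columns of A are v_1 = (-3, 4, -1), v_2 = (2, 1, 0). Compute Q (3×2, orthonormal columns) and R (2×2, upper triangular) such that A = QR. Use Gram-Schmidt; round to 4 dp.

Q = [[-0.5883, 0.8037], [0.7845, 0.5940], [-0.1961, -0.0349]], R = [[5.0990, -0.3922], [0.0000, 2.2014]]

v_1 = (-3, 4, -1); ‖v_1‖ = 5.0990, so e_1 = (-0.5883, 0.7845, -0.1961).
e_1·v_2 = (-0.5883)·2 + 0.7845·1 + (-0.1961)·0 = -0.3922.
u_2 = v_2 + 0.3922·e_1 = (1.7692, 1.3077, -0.0769).
‖u_2‖ = 2.2014, so e_2 = (0.8037, 0.5940, -0.0349).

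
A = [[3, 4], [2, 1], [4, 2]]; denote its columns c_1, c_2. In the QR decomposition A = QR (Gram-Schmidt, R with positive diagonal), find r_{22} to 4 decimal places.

r_{22} = 2.0761

e_1 = c_1/‖c_1‖ = (3, 2, 4)/5.3852 = (0.5571, 0.3714, 0.7428).
r_{12} = e_1·c_2 = 4.0853.
u_2 = c_2 − 4.0853·e_1 = (1.7241, -0.5172, -1.0345).
r_{22} = ‖u_2‖ = 2.0761.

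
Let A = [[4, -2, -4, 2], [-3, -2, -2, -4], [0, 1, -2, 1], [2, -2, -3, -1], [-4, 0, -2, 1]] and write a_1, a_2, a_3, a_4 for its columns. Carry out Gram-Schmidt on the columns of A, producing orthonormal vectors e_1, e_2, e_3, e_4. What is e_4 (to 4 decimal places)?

e_4 = (0.3793, -0.4132, -0.5512, -0.2417, 0.5684)

a_1 = (4, -3, 0, 2, -4); ‖a_1‖ = 6.7082, so e_1 = (0.5963, -0.4472, 0.0000, 0.2981, -0.5963).
e_1·a_2 = 0.5963·(-2) + (-0.4472)·(-2) + 0.0000·1 + 0.2981·(-2) + (-0.5963)·0 = -0.8944.
u_2 = a_2 + 0.8944·e_1 = (-1.4667, -2.4000, 1.0000, -1.7333, -0.5333).
‖u_2‖ = 3.4928, so e_2 = (-0.4199, -0.6871, 0.2863, -0.4963, -0.1527).
e_1·a_3 = 0.5963·(-4) + (-0.4472)·(-2) + 0.0000·(-2) + 0.2981·(-3) + (-0.5963)·(-2) = -1.1926; e_2·a_3 = (-0.4199)·(-4) + (-0.6871)·(-2) + 0.2863·(-2) + (-0.4963)·(-3) + (-0.1527)·(-2) = 4.2754.
u_3 = a_3 + 1.1926·e_1 − 4.2754·e_2 = (-1.4936, 0.4044, -3.2240, -0.5228, -2.0583).
‖u_3‖ = 4.1592, so e_3 = (-0.3591, 0.0972, -0.7752, -0.1257, -0.4949).
e_1·a_4 = 0.5963·2 + (-0.4472)·(-4) + 0.0000·1 + 0.2981·(-1) + (-0.5963)·1 = 2.0870; e_2·a_4 = (-0.4199)·2 + (-0.6871)·(-4) + 0.2863·1 + (-0.4963)·(-1) + (-0.1527)·1 = 2.5385; e_3·a_4 = (-0.3591)·2 + 0.0972·(-4) + (-0.7752)·1 + (-0.1257)·(-1) + (-0.4949)·1 = -2.2515.
u_4 = a_4 − 2.0870·e_1 − 2.5385·e_2 + 2.2515·e_3 = (1.0130, -1.1035, -1.4720, -0.6455, 1.5178).
‖u_4‖ = 2.6704, so e_4 = (0.3793, -0.4132, -0.5512, -0.2417, 0.5684).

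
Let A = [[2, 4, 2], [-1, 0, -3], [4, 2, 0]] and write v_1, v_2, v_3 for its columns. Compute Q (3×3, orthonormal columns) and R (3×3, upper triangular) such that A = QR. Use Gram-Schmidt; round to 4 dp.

q_1 = v_1/‖v_1‖ = (2, -1, 4)/4.5826 = (0.4364, -0.2182, 0.8729).
r_{12} = q_1·v_2 = 3.4915.
u_2 = v_2 − 3.4915·q_1 = (2.4762, 0.7619, -1.0476).
‖u_2‖ = 2.7946, so q_2 = (0.8861, 0.2726, -0.3749).
r_{13} = q_1·v_3 = 1.5275; r_{23} = q_2·v_3 = 0.9542.
u_3 = v_3 − 1.5275·q_1 − 0.9542·q_2 = (0.4878, -2.9268, -0.9756).
‖u_3‖ = 3.1235, so q_3 = (0.1562, -0.9370, -0.3123).

Q = [[0.4364, 0.8861, 0.1562], [-0.2182, 0.2726, -0.9370], [0.8729, -0.3749, -0.3123]], R = [[4.5826, 3.4915, 1.5275], [0.0000, 2.7946, 0.9542], [0.0000, 0.0000, 3.1235]]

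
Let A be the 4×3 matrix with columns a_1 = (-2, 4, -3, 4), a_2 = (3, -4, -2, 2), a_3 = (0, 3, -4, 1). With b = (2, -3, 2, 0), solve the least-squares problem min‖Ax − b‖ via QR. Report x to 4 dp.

x = (-0.1038, 0.3679, -0.5137)

a_1 = (-2, 4, -3, 4); ‖a_1‖ = 6.7082, so q_1 = (-0.2981, 0.5963, -0.4472, 0.5963).
q_1·a_2 = (-0.2981)·3 + 0.5963·(-4) + (-0.4472)·(-2) + 0.5963·2 = -1.1926.
u_2 = a_2 + 1.1926·q_1 = (2.6444, -3.2889, -2.5333, 2.7111).
‖u_2‖ = 5.6194, so q_2 = (0.4706, -0.5853, -0.4508, 0.4825).
q_1·a_3 = (-0.2981)·0 + 0.5963·3 + (-0.4472)·(-4) + 0.5963·1 = 4.1740; q_2·a_3 = 0.4706·0 + (-0.5853)·3 + (-0.4508)·(-4) + 0.4825·1 = 0.5299.
u_3 = a_3 − 4.1740·q_1 − 0.5299·q_2 = (0.9951, 0.8213, -1.8944, -1.7445).
‖u_3‖ = 2.8804, so q_3 = (0.3455, 0.2851, -0.6577, -0.6057).
Qᵀb = (-3.2796, 1.7954, -1.4798).
Back-substitute: x_3 = -1.4798/2.8804 = -0.5137.
x_2 = (1.7954 − 0.5299·(-0.5137))/5.6194 = 0.3679.
x_1 = (-3.2796 + 1.1926·0.3679 − 4.1740·(-0.5137))/6.7082 = -0.1038.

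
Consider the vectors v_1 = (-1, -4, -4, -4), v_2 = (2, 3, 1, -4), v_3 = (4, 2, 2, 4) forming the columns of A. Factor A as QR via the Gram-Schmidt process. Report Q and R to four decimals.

Q = [[-0.1429, 0.3582, 0.9156], [-0.5714, 0.5186, -0.2178], [-0.5714, 0.1530, -0.2445], [-0.5714, -0.7611, 0.2334]], R = [[7.0000, -0.2857, -5.1429], [0.0000, 5.4698, -0.2686], [0.0000, 0.0000, 3.6714]]

v_1 = (-1, -4, -4, -4); ‖v_1‖ = 7.0000, so q_1 = (-0.1429, -0.5714, -0.5714, -0.5714).
q_1·v_2 = (-0.1429)·2 + (-0.5714)·3 + (-0.5714)·1 + (-0.5714)·(-4) = -0.2857.
u_2 = v_2 + 0.2857·q_1 = (1.9592, 2.8367, 0.8367, -4.1633).
‖u_2‖ = 5.4698, so q_2 = (0.3582, 0.5186, 0.1530, -0.7611).
q_1·v_3 = (-0.1429)·4 + (-0.5714)·2 + (-0.5714)·2 + (-0.5714)·4 = -5.1429; q_2·v_3 = 0.3582·4 + 0.5186·2 + 0.1530·2 + (-0.7611)·4 = -0.2686.
u_3 = v_3 + 5.1429·q_1 + 0.2686·q_2 = (3.3615, -0.7995, -0.8977, 0.8568).
‖u_3‖ = 3.6714, so q_3 = (0.9156, -0.2178, -0.2445, 0.2334).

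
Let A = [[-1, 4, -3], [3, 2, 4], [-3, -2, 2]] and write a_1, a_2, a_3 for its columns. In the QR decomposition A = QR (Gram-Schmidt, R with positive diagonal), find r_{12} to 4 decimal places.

a_1 = (-1, 3, -3); ‖a_1‖ = 4.3589, so q_1 = (-0.2294, 0.6882, -0.6882).
r_{12} = q_1·a_2 = 1.8353.

r_{12} = 1.8353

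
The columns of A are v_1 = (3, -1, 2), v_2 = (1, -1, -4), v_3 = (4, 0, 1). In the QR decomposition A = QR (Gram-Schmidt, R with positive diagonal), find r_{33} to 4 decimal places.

q_1 = v_1/‖v_1‖ = (3, -1, 2)/3.7417 = (0.8018, -0.2673, 0.5345).
r_{12} = q_1·v_2 = -1.0690.
u_2 = v_2 + 1.0690·q_1 = (1.8571, -1.2857, -3.4286).
‖u_2‖ = 4.1057, so q_2 = (0.4523, -0.3132, -0.8351).
r_{13} = q_1·v_3 = 3.7417; r_{23} = q_2·v_3 = 0.9742.
u_3 = v_3 − 3.7417·q_1 − 0.9742·q_2 = (0.5593, 1.3051, -0.1864).
r_{33} = ‖u_3‖ = 1.4321.

r_{33} = 1.4321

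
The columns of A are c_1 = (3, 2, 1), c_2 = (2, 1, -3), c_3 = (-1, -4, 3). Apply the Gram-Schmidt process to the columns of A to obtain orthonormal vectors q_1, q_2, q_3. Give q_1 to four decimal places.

c_1 = (3, 2, 1); ‖c_1‖ = 3.7417, so q_1 = (0.8018, 0.5345, 0.2673).

q_1 = (0.8018, 0.5345, 0.2673)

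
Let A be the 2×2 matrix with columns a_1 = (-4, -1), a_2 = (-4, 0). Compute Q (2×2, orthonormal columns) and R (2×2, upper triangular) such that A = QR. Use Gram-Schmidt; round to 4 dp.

Q = [[-0.9701, -0.2425], [-0.2425, 0.9701]], R = [[4.1231, 3.8806], [0.0000, 0.9701]]

a_1 = (-4, -1); ‖a_1‖ = 4.1231, so e_1 = (-0.9701, -0.2425).
e_1·a_2 = (-0.9701)·(-4) + (-0.2425)·0 = 3.8806.
u_2 = a_2 − 3.8806·e_1 = (-0.2353, 0.9412).
‖u_2‖ = 0.9701, so e_2 = (-0.2425, 0.9701).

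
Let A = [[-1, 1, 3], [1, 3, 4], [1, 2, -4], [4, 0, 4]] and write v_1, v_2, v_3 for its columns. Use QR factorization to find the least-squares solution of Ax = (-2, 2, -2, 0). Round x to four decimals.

x = (-0.0036, -0.0928, 0.1877)

e_1 = v_1/‖v_1‖ = (-1, 1, 1, 4)/4.3589 = (-0.2294, 0.2294, 0.2294, 0.9177).
r_{12} = e_1·v_2 = 0.9177.
u_2 = v_2 − 0.9177·e_1 = (1.2105, 2.7895, 1.7895, -0.8421).
‖u_2‖ = 3.6274, so e_2 = (0.3337, 0.7690, 0.4933, -0.2322).
r_{13} = e_1·v_3 = 2.9824; r_{23} = e_2·v_3 = 1.1753.
u_3 = v_3 − 2.9824·e_1 − 1.1753·e_2 = (3.2920, 2.4120, -5.2640, 1.5360).
‖u_3‖ = 6.8355, so e_3 = (0.4816, 0.3529, -0.7701, 0.2247).
Qᵀb = (0.4588, -0.1161, 1.2827).
Back-substitute: x_3 = 1.2827/6.8355 = 0.1877.
x_2 = (-0.1161 − 1.1753·0.1877)/3.6274 = -0.0928.
x_1 = (0.4588 − 0.9177·(-0.0928) − 2.9824·0.1877)/4.3589 = -0.0036.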